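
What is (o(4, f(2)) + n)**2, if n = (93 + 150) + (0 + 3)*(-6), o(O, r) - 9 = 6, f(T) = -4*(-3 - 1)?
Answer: 57600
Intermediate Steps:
f(T) = 16 (f(T) = -4*(-4) = 16)
o(O, r) = 15 (o(O, r) = 9 + 6 = 15)
n = 225 (n = 243 + 3*(-6) = 243 - 18 = 225)
(o(4, f(2)) + n)**2 = (15 + 225)**2 = 240**2 = 57600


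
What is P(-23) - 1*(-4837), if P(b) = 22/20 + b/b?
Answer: 48391/10 ≈ 4839.1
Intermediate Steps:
P(b) = 21/10 (P(b) = 22*(1/20) + 1 = 11/10 + 1 = 21/10)
P(-23) - 1*(-4837) = 21/10 - 1*(-4837) = 21/10 + 4837 = 48391/10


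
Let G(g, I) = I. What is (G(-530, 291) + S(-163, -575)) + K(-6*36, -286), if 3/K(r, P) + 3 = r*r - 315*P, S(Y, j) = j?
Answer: -12945003/45581 ≈ -284.00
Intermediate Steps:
K(r, P) = 3/(-3 + r**2 - 315*P) (K(r, P) = 3/(-3 + (r*r - 315*P)) = 3/(-3 + (r**2 - 315*P)) = 3/(-3 + r**2 - 315*P))
(G(-530, 291) + S(-163, -575)) + K(-6*36, -286) = (291 - 575) + 3/(-3 + (-6*36)**2 - 315*(-286)) = -284 + 3/(-3 + (-216)**2 + 90090) = -284 + 3/(-3 + 46656 + 90090) = -284 + 3/136743 = -284 + 3*(1/136743) = -284 + 1/45581 = -12945003/45581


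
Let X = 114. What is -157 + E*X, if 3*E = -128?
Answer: -5021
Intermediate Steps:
E = -128/3 (E = (⅓)*(-128) = -128/3 ≈ -42.667)
-157 + E*X = -157 - 128/3*114 = -157 - 4864 = -5021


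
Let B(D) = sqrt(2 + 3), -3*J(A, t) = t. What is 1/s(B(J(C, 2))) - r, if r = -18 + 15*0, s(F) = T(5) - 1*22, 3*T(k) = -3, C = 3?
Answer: 413/23 ≈ 17.957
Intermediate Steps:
T(k) = -1 (T(k) = (1/3)*(-3) = -1)
J(A, t) = -t/3
B(D) = sqrt(5)
s(F) = -23 (s(F) = -1 - 1*22 = -1 - 22 = -23)
r = -18 (r = -18 + 0 = -18)
1/s(B(J(C, 2))) - r = 1/(-23) - 1*(-18) = -1/23 + 18 = 413/23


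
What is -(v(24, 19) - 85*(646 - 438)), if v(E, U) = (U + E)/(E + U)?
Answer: 17679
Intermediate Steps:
v(E, U) = 1 (v(E, U) = (E + U)/(E + U) = 1)
-(v(24, 19) - 85*(646 - 438)) = -(1 - 85*(646 - 438)) = -(1 - 85*208) = -(1 - 17680) = -1*(-17679) = 17679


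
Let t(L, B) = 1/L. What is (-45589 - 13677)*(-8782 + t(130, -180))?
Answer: 33830781147/65 ≈ 5.2047e+8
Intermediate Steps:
(-45589 - 13677)*(-8782 + t(130, -180)) = (-45589 - 13677)*(-8782 + 1/130) = -59266*(-8782 + 1/130) = -59266*(-1141659/130) = 33830781147/65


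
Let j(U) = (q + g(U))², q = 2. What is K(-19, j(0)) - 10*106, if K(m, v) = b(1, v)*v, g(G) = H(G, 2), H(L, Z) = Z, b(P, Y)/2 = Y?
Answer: -548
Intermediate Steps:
b(P, Y) = 2*Y
g(G) = 2
j(U) = 16 (j(U) = (2 + 2)² = 4² = 16)
K(m, v) = 2*v² (K(m, v) = (2*v)*v = 2*v²)
K(-19, j(0)) - 10*106 = 2*16² - 10*106 = 2*256 - 1060 = 512 - 1060 = -548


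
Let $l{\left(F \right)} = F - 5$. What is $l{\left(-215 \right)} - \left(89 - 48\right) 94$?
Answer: $-4074$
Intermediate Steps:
$l{\left(F \right)} = -5 + F$ ($l{\left(F \right)} = F - 5 = -5 + F$)
$l{\left(-215 \right)} - \left(89 - 48\right) 94 = \left(-5 - 215\right) - \left(89 - 48\right) 94 = -220 - 41 \cdot 94 = -220 - 3854 = -4074$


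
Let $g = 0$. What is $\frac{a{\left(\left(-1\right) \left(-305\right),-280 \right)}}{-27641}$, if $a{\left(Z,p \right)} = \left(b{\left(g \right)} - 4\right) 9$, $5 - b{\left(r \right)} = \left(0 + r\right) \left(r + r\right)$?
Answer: $- \frac{9}{27641} \approx -0.0003256$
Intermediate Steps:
$b{\left(r \right)} = 5 - 2 r^{2}$ ($b{\left(r \right)} = 5 - \left(0 + r\right) \left(r + r\right) = 5 - r 2 r = 5 - 2 r^{2}$)
$a{\left(Z,p \right)} = 9$ ($a{\left(Z,p \right)} = \left(\left(5 - 2 \cdot 0^{2}\right) - 4\right) 9 = \left(\left(5 - 0\right) - 4\right) 9 = \left(\left(5 + 0\right) - 4\right) 9 = \left(5 - 4\right) 9 = 1 \cdot 9 = 9$)
$\frac{a{\left(\left(-1\right) \left(-305\right),-280 \right)}}{-27641} = \frac{9}{-27641} = 9 \left(- \frac{1}{27641}\right) = - \frac{9}{27641}$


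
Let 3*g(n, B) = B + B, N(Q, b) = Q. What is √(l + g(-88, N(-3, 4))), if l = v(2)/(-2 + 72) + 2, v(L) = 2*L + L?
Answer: √105/35 ≈ 0.29277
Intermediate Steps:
g(n, B) = 2*B/3 (g(n, B) = (B + B)/3 = (2*B)/3 = 2*B/3)
v(L) = 3*L
l = 73/35 (l = (3*2)/(-2 + 72) + 2 = 6/70 + 2 = (1/70)*6 + 2 = 3/35 + 2 = 73/35 ≈ 2.0857)
√(l + g(-88, N(-3, 4))) = √(73/35 + (⅔)*(-3)) = √(73/35 - 2) = √(3/35) = √105/35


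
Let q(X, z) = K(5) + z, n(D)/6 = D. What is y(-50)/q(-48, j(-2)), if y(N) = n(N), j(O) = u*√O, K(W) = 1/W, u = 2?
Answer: 1500*I/(-I + 10*√2) ≈ -7.4627 + 105.54*I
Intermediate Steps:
n(D) = 6*D
j(O) = 2*√O
q(X, z) = ⅕ + z (q(X, z) = 1/5 + z = ⅕ + z)
y(N) = 6*N
y(-50)/q(-48, j(-2)) = (6*(-50))/(⅕ + 2*√(-2)) = -300/(⅕ + 2*(I*√2)) = -300/(⅕ + 2*I*√2)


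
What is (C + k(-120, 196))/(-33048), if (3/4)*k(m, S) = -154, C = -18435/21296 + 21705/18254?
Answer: 119542476887/19270479685248 ≈ 0.0062034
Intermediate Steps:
C = 62858595/194368592 (C = -18435*1/21296 + 21705*(1/18254) = -18435/21296 + 21705/18254 = 62858595/194368592 ≈ 0.32340)
k(m, S) = -616/3 (k(m, S) = (4/3)*(-154) = -616/3)
(C + k(-120, 196))/(-33048) = (62858595/194368592 - 616/3)/(-33048) = -119542476887/583105776*(-1/33048) = 119542476887/19270479685248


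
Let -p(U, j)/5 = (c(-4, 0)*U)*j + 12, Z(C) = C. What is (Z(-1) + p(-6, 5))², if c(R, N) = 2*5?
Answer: 2070721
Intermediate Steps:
c(R, N) = 10
p(U, j) = -60 - 50*U*j (p(U, j) = -5*((10*U)*j + 12) = -5*(10*U*j + 12) = -5*(12 + 10*U*j) = -60 - 50*U*j)
(Z(-1) + p(-6, 5))² = (-1 + (-60 - 50*(-6)*5))² = (-1 + (-60 + 1500))² = (-1 + 1440)² = 1439² = 2070721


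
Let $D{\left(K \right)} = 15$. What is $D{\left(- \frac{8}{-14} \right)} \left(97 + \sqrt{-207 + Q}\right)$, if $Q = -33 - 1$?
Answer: $1455 + 15 i \sqrt{241} \approx 1455.0 + 232.86 i$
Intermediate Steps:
$Q = -34$
$D{\left(- \frac{8}{-14} \right)} \left(97 + \sqrt{-207 + Q}\right) = 15 \left(97 + \sqrt{-207 - 34}\right) = 15 \left(97 + \sqrt{-241}\right) = 15 \left(97 + i \sqrt{241}\right) = 1455 + 15 i \sqrt{241}$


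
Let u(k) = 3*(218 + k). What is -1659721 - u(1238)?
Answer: -1664089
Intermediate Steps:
u(k) = 654 + 3*k
-1659721 - u(1238) = -1659721 - (654 + 3*1238) = -1659721 - (654 + 3714) = -1659721 - 1*4368 = -1659721 - 4368 = -1664089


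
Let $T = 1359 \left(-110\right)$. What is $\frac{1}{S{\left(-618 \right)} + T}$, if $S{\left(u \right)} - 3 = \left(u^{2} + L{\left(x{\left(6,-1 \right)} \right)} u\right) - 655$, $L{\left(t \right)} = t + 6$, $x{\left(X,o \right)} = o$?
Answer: $\frac{1}{228692} \approx 4.3727 \cdot 10^{-6}$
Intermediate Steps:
$L{\left(t \right)} = 6 + t$
$S{\left(u \right)} = -652 + u^{2} + 5 u$ ($S{\left(u \right)} = 3 - \left(655 - u^{2} - \left(6 - 1\right) u\right) = 3 - \left(655 - u^{2} - 5 u\right) = 3 + \left(-655 + u^{2} + 5 u\right) = -652 + u^{2} + 5 u$)
$T = -149490$
$\frac{1}{S{\left(-618 \right)} + T} = \frac{1}{\left(-652 + \left(-618\right)^{2} + 5 \left(-618\right)\right) - 149490} = \frac{1}{\left(-652 + 381924 - 3090\right) - 149490} = \frac{1}{378182 - 149490} = \frac{1}{228692}$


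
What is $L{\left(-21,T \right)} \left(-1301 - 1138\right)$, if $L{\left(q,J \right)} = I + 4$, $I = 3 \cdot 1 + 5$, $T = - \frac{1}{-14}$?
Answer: $-29268$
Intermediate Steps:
$T = \frac{1}{14}$ ($T = \left(-1\right) \left(- \frac{1}{14}\right) = \frac{1}{14} \approx 0.071429$)
$I = 8$ ($I = 3 + 5 = 8$)
$L{\left(q,J \right)} = 12$ ($L{\left(q,J \right)} = 8 + 4 = 12$)
$L{\left(-21,T \right)} \left(-1301 - 1138\right) = 12 \left(-1301 - 1138\right) = 12 \left(-2439\right) = -29268$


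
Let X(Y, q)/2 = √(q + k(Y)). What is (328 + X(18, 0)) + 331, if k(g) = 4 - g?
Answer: 659 + 2*I*√14 ≈ 659.0 + 7.4833*I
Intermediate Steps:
X(Y, q) = 2*√(4 + q - Y) (X(Y, q) = 2*√(q + (4 - Y)) = 2*√(4 + q - Y))
(328 + X(18, 0)) + 331 = (328 + 2*√(4 + 0 - 1*18)) + 331 = (328 + 2*√(4 + 0 - 18)) + 331 = (328 + 2*√(-14)) + 331 = (328 + 2*(I*√14)) + 331 = (328 + 2*I*√14) + 331 = 659 + 2*I*√14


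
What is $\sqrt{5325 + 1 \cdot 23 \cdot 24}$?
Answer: $3 \sqrt{653} \approx 76.662$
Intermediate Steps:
$\sqrt{5325 + 1 \cdot 23 \cdot 24} = \sqrt{5325 + 23 \cdot 24} = \sqrt{5325 + 552} = \sqrt{5877} = 3 \sqrt{653}$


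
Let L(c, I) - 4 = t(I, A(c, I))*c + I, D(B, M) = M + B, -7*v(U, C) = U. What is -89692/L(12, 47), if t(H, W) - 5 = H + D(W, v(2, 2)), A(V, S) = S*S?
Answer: -627844/190257 ≈ -3.3000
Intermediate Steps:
v(U, C) = -U/7
D(B, M) = B + M
A(V, S) = S**2
t(H, W) = 33/7 + H + W (t(H, W) = 5 + (H + (W - 1/7*2)) = 5 + (H + (W - 2/7)) = 5 + (H + (-2/7 + W)) = 5 + (-2/7 + H + W) = 33/7 + H + W)
L(c, I) = 4 + I + c*(33/7 + I + I**2) (L(c, I) = 4 + ((33/7 + I + I**2)*c + I) = 4 + (c*(33/7 + I + I**2) + I) = 4 + (I + c*(33/7 + I + I**2)) = 4 + I + c*(33/7 + I + I**2))
-89692/L(12, 47) = -89692/(4 + 47 + (33/7)*12 + 47*12 + 12*47**2) = -89692/(4 + 47 + 396/7 + 564 + 12*2209) = -89692/(4 + 47 + 396/7 + 564 + 26508) = -89692/190257/7 = -89692*7/190257 = -627844/190257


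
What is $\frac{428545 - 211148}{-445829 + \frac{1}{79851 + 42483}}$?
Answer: $- \frac{26595044598}{54540044885} \approx -0.48762$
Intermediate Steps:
$\frac{428545 - 211148}{-445829 + \frac{1}{79851 + 42483}} = \frac{217397}{-445829 + \frac{1}{122334}} = \frac{217397}{- \frac{54540044885}{122334}} = 217397 \left(- \frac{122334}{54540044885}\right) = - \frac{26595044598}{54540044885}$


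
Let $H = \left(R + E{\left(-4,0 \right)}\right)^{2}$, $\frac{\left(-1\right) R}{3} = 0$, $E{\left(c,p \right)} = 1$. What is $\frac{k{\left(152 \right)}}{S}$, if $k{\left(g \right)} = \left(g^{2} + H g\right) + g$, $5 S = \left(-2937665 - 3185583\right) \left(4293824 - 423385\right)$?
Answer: $- \frac{7315}{1481228616617} \approx -4.9385 \cdot 10^{-9}$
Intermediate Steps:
$S = - \frac{23699657865872}{5}$ ($S = \frac{\left(-2937665 - 3185583\right) \left(4293824 - 423385\right)}{5} = \frac{\left(-6123248\right) 3870439}{5} = \frac{1}{5} \left(-23699657865872\right) = - \frac{23699657865872}{5} \approx -4.7399 \cdot 10^{12}$)
$R = 0$ ($R = \left(-3\right) 0 = 0$)
$H = 1$ ($H = \left(0 + 1\right)^{2} = 1^{2} = 1$)
$k{\left(g \right)} = g^{2} + 2 g$ ($k{\left(g \right)} = \left(g^{2} + 1 g\right) + g = \left(g^{2} + g\right) + g = \left(g + g^{2}\right) + g = g^{2} + 2 g$)
$\frac{k{\left(152 \right)}}{S} = \frac{152 \left(2 + 152\right)}{- \frac{23699657865872}{5}} = 152 \cdot 154 \left(- \frac{5}{23699657865872}\right) = 23408 \left(- \frac{5}{23699657865872}\right) = - \frac{7315}{1481228616617}$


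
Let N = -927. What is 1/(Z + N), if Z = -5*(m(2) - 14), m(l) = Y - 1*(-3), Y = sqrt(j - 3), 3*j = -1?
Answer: -1308/1140701 + 5*I*sqrt(30)/2281402 ≈ -0.0011467 + 1.2004e-5*I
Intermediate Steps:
j = -1/3 (j = (1/3)*(-1) = -1/3 ≈ -0.33333)
Y = I*sqrt(30)/3 (Y = sqrt(-1/3 - 3) = sqrt(-10/3) = I*sqrt(30)/3 ≈ 1.8257*I)
m(l) = 3 + I*sqrt(30)/3 (m(l) = I*sqrt(30)/3 - 1*(-3) = I*sqrt(30)/3 + 3 = 3 + I*sqrt(30)/3)
Z = 55 - 5*I*sqrt(30)/3 (Z = -5*((3 + I*sqrt(30)/3) - 14) = -5*(-11 + I*sqrt(30)/3) = 55 - 5*I*sqrt(30)/3 ≈ 55.0 - 9.1287*I)
1/(Z + N) = 1/((55 - 5*I*sqrt(30)/3) - 927) = 1/(-872 - 5*I*sqrt(30)/3)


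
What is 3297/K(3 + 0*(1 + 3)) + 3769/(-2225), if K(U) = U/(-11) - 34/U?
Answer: -243525752/852175 ≈ -285.77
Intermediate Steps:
K(U) = -34/U - U/11 (K(U) = U*(-1/11) - 34/U = -U/11 - 34/U = -34/U - U/11)
3297/K(3 + 0*(1 + 3)) + 3769/(-2225) = 3297/(-34/(3 + 0*(1 + 3)) - (3 + 0*(1 + 3))/11) + 3769/(-2225) = 3297/(-34/(3 + 0*4) - (3 + 0*4)/11) + 3769*(-1/2225) = 3297/(-34/(3 + 0) - (3 + 0)/11) - 3769/2225 = 3297/(-34/3 - 1/11*3) - 3769/2225 = 3297/(-34*⅓ - 3/11) - 3769/2225 = 3297/(-34/3 - 3/11) - 3769/2225 = 3297/(-383/33) - 3769/2225 = 3297*(-33/383) - 3769/2225 = -108801/383 - 3769/2225 = -243525752/852175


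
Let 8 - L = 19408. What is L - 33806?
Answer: -53206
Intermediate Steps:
L = -19400 (L = 8 - 1*19408 = 8 - 19408 = -19400)
L - 33806 = -19400 - 33806 = -53206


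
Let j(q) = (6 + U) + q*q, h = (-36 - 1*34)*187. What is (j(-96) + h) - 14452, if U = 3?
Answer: -18317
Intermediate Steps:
h = -13090 (h = (-36 - 34)*187 = -70*187 = -13090)
j(q) = 9 + q**2 (j(q) = (6 + 3) + q*q = 9 + q**2)
(j(-96) + h) - 14452 = ((9 + (-96)**2) - 13090) - 14452 = ((9 + 9216) - 13090) - 14452 = (9225 - 13090) - 14452 = -3865 - 14452 = -18317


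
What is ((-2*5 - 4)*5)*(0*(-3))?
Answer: 0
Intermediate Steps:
((-2*5 - 4)*5)*(0*(-3)) = ((-10 - 4)*5)*0 = -14*5*0 = -70*0 = 0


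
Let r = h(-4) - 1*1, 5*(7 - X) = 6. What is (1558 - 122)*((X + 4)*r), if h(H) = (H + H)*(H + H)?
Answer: 4432932/5 ≈ 8.8659e+5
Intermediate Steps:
X = 29/5 (X = 7 - 1/5*6 = 7 - 6/5 = 29/5 ≈ 5.8000)
h(H) = 4*H**2 (h(H) = (2*H)*(2*H) = 4*H**2)
r = 63 (r = 4*(-4)**2 - 1*1 = 4*16 - 1 = 64 - 1 = 63)
(1558 - 122)*((X + 4)*r) = (1558 - 122)*((29/5 + 4)*63) = 1436*((49/5)*63) = 1436*(3087/5) = 4432932/5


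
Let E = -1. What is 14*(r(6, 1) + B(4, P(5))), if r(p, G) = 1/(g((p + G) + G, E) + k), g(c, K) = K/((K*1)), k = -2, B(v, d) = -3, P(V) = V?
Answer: -56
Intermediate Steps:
g(c, K) = 1 (g(c, K) = K/K = 1)
r(p, G) = -1 (r(p, G) = 1/(1 - 2) = 1/(-1) = -1)
14*(r(6, 1) + B(4, P(5))) = 14*(-1 - 3) = 14*(-4) = -56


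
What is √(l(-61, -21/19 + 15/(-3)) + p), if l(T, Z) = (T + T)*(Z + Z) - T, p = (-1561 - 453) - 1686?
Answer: I*√775903/19 ≈ 46.361*I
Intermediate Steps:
p = -3700 (p = -2014 - 1686 = -3700)
l(T, Z) = -T + 4*T*Z (l(T, Z) = (2*T)*(2*Z) - T = 4*T*Z - T = -T + 4*T*Z)
√(l(-61, -21/19 + 15/(-3)) + p) = √(-61*(-1 + 4*(-21/19 + 15/(-3))) - 3700) = √(-61*(-1 + 4*(-21*1/19 + 15*(-⅓))) - 3700) = √(-61*(-1 + 4*(-21/19 - 5)) - 3700) = √(-61*(-1 + 4*(-116/19)) - 3700) = √(-61*(-1 - 464/19) - 3700) = √(-61*(-483/19) - 3700) = √(29463/19 - 3700) = √(-40837/19) = I*√775903/19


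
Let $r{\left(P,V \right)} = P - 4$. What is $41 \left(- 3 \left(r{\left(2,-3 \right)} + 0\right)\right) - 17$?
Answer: $229$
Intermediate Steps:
$r{\left(P,V \right)} = -4 + P$ ($r{\left(P,V \right)} = P - 4 = -4 + P$)
$41 \left(- 3 \left(r{\left(2,-3 \right)} + 0\right)\right) - 17 = 41 \left(- 3 \left(\left(-4 + 2\right) + 0\right)\right) - 17 = 41 \left(- 3 \left(-2 + 0\right)\right) - 17 = 41 \left(\left(-3\right) \left(-2\right)\right) - 17 = 41 \cdot 6 - 17 = 246 - 17 = 229$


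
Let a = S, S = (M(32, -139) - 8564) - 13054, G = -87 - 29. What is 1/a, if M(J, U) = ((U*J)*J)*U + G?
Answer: 1/19762970 ≈ 5.0600e-8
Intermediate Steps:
G = -116
M(J, U) = -116 + J²*U² (M(J, U) = ((U*J)*J)*U - 116 = ((J*U)*J)*U - 116 = (U*J²)*U - 116 = J²*U² - 116 = -116 + J²*U²)
S = 19762970 (S = ((-116 + 32²*(-139)²) - 8564) - 13054 = ((-116 + 1024*19321) - 8564) - 13054 = ((-116 + 19784704) - 8564) - 13054 = (19784588 - 8564) - 13054 = 19776024 - 13054 = 19762970)
a = 19762970
1/a = 1/19762970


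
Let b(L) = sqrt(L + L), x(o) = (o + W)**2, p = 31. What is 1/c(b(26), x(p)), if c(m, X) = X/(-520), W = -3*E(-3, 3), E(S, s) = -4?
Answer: -520/1849 ≈ -0.28123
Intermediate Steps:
W = 12 (W = -3*(-4) = 12)
x(o) = (12 + o)**2 (x(o) = (o + 12)**2 = (12 + o)**2)
b(L) = sqrt(2)*sqrt(L) (b(L) = sqrt(2*L) = sqrt(2)*sqrt(L))
c(m, X) = -X/520 (c(m, X) = X*(-1/520) = -X/520)
1/c(b(26), x(p)) = 1/(-(12 + 31)**2/520) = 1/(-1/520*43**2) = 1/(-1/520*1849) = 1/(-1849/520) = -520/1849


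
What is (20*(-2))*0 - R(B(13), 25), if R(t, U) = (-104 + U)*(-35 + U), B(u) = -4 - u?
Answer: -790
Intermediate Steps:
(20*(-2))*0 - R(B(13), 25) = (20*(-2))*0 - (3640 + 25² - 139*25) = -40*0 - (3640 + 625 - 3475) = 0 - 1*790 = 0 - 790 = -790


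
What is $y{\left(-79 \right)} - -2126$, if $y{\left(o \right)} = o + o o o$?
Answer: $-490992$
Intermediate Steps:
$y{\left(o \right)} = o + o^{3}$ ($y{\left(o \right)} = o + o^{2} o = o + o^{3}$)
$y{\left(-79 \right)} - -2126 = \left(-79 + \left(-79\right)^{3}\right) - -2126 = \left(-79 - 493039\right) + 2126 = -493118 + 2126 = -490992$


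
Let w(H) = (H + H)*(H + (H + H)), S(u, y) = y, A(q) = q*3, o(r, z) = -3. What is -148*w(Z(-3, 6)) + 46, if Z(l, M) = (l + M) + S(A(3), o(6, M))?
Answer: 46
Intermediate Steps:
A(q) = 3*q
Z(l, M) = -3 + M + l (Z(l, M) = (l + M) - 3 = (M + l) - 3 = -3 + M + l)
w(H) = 6*H² (w(H) = (2*H)*(H + 2*H) = (2*H)*(3*H) = 6*H²)
-148*w(Z(-3, 6)) + 46 = -888*(-3 + 6 - 3)² + 46 = -888*0² + 46 = -888*0 + 46 = -148*0 + 46 = 0 + 46 = 46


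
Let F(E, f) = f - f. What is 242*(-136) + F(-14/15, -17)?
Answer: -32912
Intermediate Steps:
F(E, f) = 0
242*(-136) + F(-14/15, -17) = 242*(-136) + 0 = -32912 + 0 = -32912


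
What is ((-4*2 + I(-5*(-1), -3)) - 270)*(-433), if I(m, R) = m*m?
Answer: 109549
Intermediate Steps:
I(m, R) = m²
((-4*2 + I(-5*(-1), -3)) - 270)*(-433) = ((-4*2 + (-5*(-1))²) - 270)*(-433) = ((-8 + 5²) - 270)*(-433) = ((-8 + 25) - 270)*(-433) = (17 - 270)*(-433) = -253*(-433) = 109549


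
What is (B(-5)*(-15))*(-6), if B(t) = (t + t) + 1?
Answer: -810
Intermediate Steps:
B(t) = 1 + 2*t (B(t) = 2*t + 1 = 1 + 2*t)
(B(-5)*(-15))*(-6) = ((1 + 2*(-5))*(-15))*(-6) = ((1 - 10)*(-15))*(-6) = -9*(-15)*(-6) = 135*(-6) = -810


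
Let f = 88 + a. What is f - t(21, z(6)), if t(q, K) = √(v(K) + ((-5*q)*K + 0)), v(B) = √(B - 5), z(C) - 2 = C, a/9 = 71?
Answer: 727 - √(-840 + √3) ≈ 727.0 - 28.953*I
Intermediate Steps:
a = 639 (a = 9*71 = 639)
z(C) = 2 + C
v(B) = √(-5 + B)
f = 727 (f = 88 + 639 = 727)
t(q, K) = √(√(-5 + K) - 5*K*q) (t(q, K) = √(√(-5 + K) + ((-5*q)*K + 0)) = √(√(-5 + K) + (-5*K*q + 0)) = √(√(-5 + K) - 5*K*q))
f - t(21, z(6)) = 727 - √(√(-5 + (2 + 6)) - 5*(2 + 6)*21) = 727 - √(√(-5 + 8) - 5*8*21) = 727 - √(√3 - 840) = 727 - √(-840 + √3)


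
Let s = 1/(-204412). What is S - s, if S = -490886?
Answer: -100342989031/204412 ≈ -4.9089e+5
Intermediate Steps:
s = -1/204412 ≈ -4.8921e-6
S - s = -490886 - 1*(-1/204412) = -490886 + 1/204412 = -100342989031/204412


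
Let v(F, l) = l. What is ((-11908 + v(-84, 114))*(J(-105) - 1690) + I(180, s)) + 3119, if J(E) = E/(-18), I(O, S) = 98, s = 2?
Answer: 59598836/3 ≈ 1.9866e+7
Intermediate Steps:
J(E) = -E/18 (J(E) = E*(-1/18) = -E/18)
((-11908 + v(-84, 114))*(J(-105) - 1690) + I(180, s)) + 3119 = ((-11908 + 114)*(-1/18*(-105) - 1690) + 98) + 3119 = (-11794*(35/6 - 1690) + 98) + 3119 = (-11794*(-10105/6) + 98) + 3119 = (59589185/3 + 98) + 3119 = 59589479/3 + 3119 = 59598836/3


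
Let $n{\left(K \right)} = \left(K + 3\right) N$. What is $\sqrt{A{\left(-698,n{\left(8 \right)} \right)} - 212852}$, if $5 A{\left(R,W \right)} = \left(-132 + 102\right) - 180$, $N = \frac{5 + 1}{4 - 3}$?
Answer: $i \sqrt{212894} \approx 461.4 i$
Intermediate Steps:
$N = 6$ ($N = \frac{6}{1} = 6 \cdot 1 = 6$)
$n{\left(K \right)} = 18 + 6 K$ ($n{\left(K \right)} = \left(K + 3\right) 6 = \left(3 + K\right) 6 = 18 + 6 K$)
$A{\left(R,W \right)} = -42$ ($A{\left(R,W \right)} = \frac{\left(-132 + 102\right) - 180}{5} = \frac{-30 - 180}{5} = \frac{1}{5} \left(-210\right) = -42$)
$\sqrt{A{\left(-698,n{\left(8 \right)} \right)} - 212852} = \sqrt{-42 - 212852} = \sqrt{-212894} = i \sqrt{212894}$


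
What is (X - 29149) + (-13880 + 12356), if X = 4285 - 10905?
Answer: -37293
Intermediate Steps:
X = -6620
(X - 29149) + (-13880 + 12356) = (-6620 - 29149) + (-13880 + 12356) = -35769 - 1524 = -37293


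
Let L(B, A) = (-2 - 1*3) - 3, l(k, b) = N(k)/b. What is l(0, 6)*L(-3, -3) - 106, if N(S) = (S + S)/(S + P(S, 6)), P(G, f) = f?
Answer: -106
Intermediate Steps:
N(S) = 2*S/(6 + S) (N(S) = (S + S)/(S + 6) = (2*S)/(6 + S) = 2*S/(6 + S))
l(k, b) = 2*k/(b*(6 + k)) (l(k, b) = (2*k/(6 + k))/b = 2*k/(b*(6 + k)))
L(B, A) = -8 (L(B, A) = (-2 - 3) - 3 = -5 - 3 = -8)
l(0, 6)*L(-3, -3) - 106 = (2*0/(6*(6 + 0)))*(-8) - 106 = (2*0*(⅙)/6)*(-8) - 106 = (2*0*(⅙)*(⅙))*(-8) - 106 = 0*(-8) - 106 = 0 - 106 = -106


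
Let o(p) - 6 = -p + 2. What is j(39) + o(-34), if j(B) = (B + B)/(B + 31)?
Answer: 1509/35 ≈ 43.114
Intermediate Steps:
o(p) = 8 - p (o(p) = 6 + (-p + 2) = 6 + (2 - p) = 8 - p)
j(B) = 2*B/(31 + B) (j(B) = (2*B)/(31 + B) = 2*B/(31 + B))
j(39) + o(-34) = 2*39/(31 + 39) + (8 - 1*(-34)) = 2*39/70 + (8 + 34) = 2*39*(1/70) + 42 = 39/35 + 42 = 1509/35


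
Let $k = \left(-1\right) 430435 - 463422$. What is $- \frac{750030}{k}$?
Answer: $\frac{750030}{893857} \approx 0.83909$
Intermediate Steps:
$k = -893857$ ($k = -430435 - 463422 = -893857$)
$- \frac{750030}{k} = - \frac{750030}{-893857} = \left(-750030\right) \left(- \frac{1}{893857}\right) = \frac{750030}{893857}$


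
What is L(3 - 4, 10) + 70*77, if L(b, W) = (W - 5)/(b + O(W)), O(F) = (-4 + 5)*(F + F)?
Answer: 102415/19 ≈ 5390.3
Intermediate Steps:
O(F) = 2*F (O(F) = 1*(2*F) = 2*F)
L(b, W) = (-5 + W)/(b + 2*W) (L(b, W) = (W - 5)/(b + 2*W) = (-5 + W)/(b + 2*W))
L(3 - 4, 10) + 70*77 = (-5 + 10)/((3 - 4) + 2*10) + 70*77 = 5/(-1 + 20) + 5390 = 5/19 + 5390 = 102415/19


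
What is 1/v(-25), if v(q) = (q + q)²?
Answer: 1/2500 ≈ 0.00040000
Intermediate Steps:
v(q) = 4*q² (v(q) = (2*q)² = 4*q²)
1/v(-25) = 1/(4*(-25)²) = 1/(4*625) = 1/2500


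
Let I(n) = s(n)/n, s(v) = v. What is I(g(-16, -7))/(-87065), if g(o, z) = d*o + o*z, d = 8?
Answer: -1/87065 ≈ -1.1486e-5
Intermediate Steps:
g(o, z) = 8*o + o*z
I(n) = 1 (I(n) = n/n = 1)
I(g(-16, -7))/(-87065) = 1/(-87065) = 1*(-1/87065) = -1/87065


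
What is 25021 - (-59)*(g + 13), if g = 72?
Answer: 30036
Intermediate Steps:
25021 - (-59)*(g + 13) = 25021 - (-59)*(72 + 13) = 25021 - (-59)*85 = 25021 - 1*(-5015) = 25021 + 5015 = 30036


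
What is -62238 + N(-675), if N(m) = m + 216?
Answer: -62697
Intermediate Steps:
N(m) = 216 + m
-62238 + N(-675) = -62238 + (216 - 675) = -62238 - 459 = -62697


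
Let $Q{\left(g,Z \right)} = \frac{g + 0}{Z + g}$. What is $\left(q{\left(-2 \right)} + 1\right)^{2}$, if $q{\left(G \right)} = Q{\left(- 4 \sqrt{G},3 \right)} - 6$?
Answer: $\frac{- 287 i + 480 \sqrt{2}}{- 23 i + 24 \sqrt{2}} \approx 17.633 + 3.493 i$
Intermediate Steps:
$Q{\left(g,Z \right)} = \frac{g}{Z + g}$
$q{\left(G \right)} = -6 - \frac{4 \sqrt{G}}{3 - 4 \sqrt{G}}$ ($q{\left(G \right)} = \frac{\left(-4\right) \sqrt{G}}{3 - 4 \sqrt{G}} - 6 = - \frac{4 \sqrt{G}}{3 - 4 \sqrt{G}} - 6 = -6 - \frac{4 \sqrt{G}}{3 - 4 \sqrt{G}}$)
$\left(q{\left(-2 \right)} + 1\right)^{2} = \left(\frac{2 \left(9 - 10 \sqrt{-2}\right)}{-3 + 4 \sqrt{-2}} + 1\right)^{2} = \left(\frac{2 \left(9 - 10 i \sqrt{2}\right)}{-3 + 4 i \sqrt{2}} + 1\right)^{2} = \left(1 + \frac{2 \left(9 - 10 i \sqrt{2}\right)}{-3 + 4 i \sqrt{2}}\right)^{2}$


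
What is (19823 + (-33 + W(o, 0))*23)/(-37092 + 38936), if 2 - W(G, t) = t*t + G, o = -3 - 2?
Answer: 19225/1844 ≈ 10.426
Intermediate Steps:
o = -5
W(G, t) = 2 - G - t² (W(G, t) = 2 - (t*t + G) = 2 - (t² + G) = 2 - (G + t²) = 2 + (-G - t²) = 2 - G - t²)
(19823 + (-33 + W(o, 0))*23)/(-37092 + 38936) = (19823 + (-33 + (2 - 1*(-5) - 1*0²))*23)/(-37092 + 38936) = (19823 + (-33 + (2 + 5 - 1*0))*23)/1844 = (19823 + (-33 + (2 + 5 + 0))*23)*(1/1844) = (19823 + (-33 + 7)*23)*(1/1844) = (19823 - 26*23)*(1/1844) = (19823 - 598)*(1/1844) = 19225*(1/1844) = 19225/1844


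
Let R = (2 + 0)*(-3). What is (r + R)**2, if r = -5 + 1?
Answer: 100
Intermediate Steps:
r = -4
R = -6 (R = 2*(-3) = -6)
(r + R)**2 = (-4 - 6)**2 = (-10)**2 = 100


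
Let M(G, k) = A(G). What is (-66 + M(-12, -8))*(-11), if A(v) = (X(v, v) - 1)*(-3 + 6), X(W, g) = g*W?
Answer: -3993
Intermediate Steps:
X(W, g) = W*g
A(v) = -3 + 3*v**2 (A(v) = (v*v - 1)*(-3 + 6) = (v**2 - 1)*3 = (-1 + v**2)*3 = -3 + 3*v**2)
M(G, k) = -3 + 3*G**2
(-66 + M(-12, -8))*(-11) = (-66 + (-3 + 3*(-12)**2))*(-11) = (-66 + (-3 + 3*144))*(-11) = (-66 + (-3 + 432))*(-11) = (-66 + 429)*(-11) = 363*(-11) = -3993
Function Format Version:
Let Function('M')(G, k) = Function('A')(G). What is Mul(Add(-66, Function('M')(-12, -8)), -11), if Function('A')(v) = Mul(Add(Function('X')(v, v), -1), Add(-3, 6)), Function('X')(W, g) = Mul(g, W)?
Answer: -3993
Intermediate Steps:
Function('X')(W, g) = Mul(W, g)
Function('A')(v) = Add(-3, Mul(3, Pow(v, 2))) (Function('A')(v) = Mul(Add(Mul(v, v), -1), Add(-3, 6)) = Mul(Add(Pow(v, 2), -1), 3) = Mul(Add(-1, Pow(v, 2)), 3) = Add(-3, Mul(3, Pow(v, 2))))
Function('M')(G, k) = Add(-3, Mul(3, Pow(G, 2)))
Mul(Add(-66, Function('M')(-12, -8)), -11) = Mul(Add(-66, Add(-3, Mul(3, Pow(-12, 2)))), -11) = Mul(Add(-66, Add(-3, Mul(3, 144))), -11) = Mul(Add(-66, Add(-3, 432)), -11) = Mul(Add(-66, 429), -11) = Mul(363, -11) = -3993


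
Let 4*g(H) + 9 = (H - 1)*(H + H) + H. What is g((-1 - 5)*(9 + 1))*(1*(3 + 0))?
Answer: 21753/4 ≈ 5438.3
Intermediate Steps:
g(H) = -9/4 + H/4 + H*(-1 + H)/2 (g(H) = -9/4 + ((H - 1)*(H + H) + H)/4 = -9/4 + ((-1 + H)*(2*H) + H)/4 = -9/4 + (2*H*(-1 + H) + H)/4 = -9/4 + (H + 2*H*(-1 + H))/4 = -9/4 + (H/4 + H*(-1 + H)/2) = -9/4 + H/4 + H*(-1 + H)/2)
g((-1 - 5)*(9 + 1))*(1*(3 + 0)) = (-9/4 + ((-1 - 5)*(9 + 1))²/2 - (-1 - 5)*(9 + 1)/4)*(1*(3 + 0)) = (-9/4 + (-6*10)²/2 - (-3)*10/2)*(1*3) = (-9/4 + (½)*(-60)² - ¼*(-60))*3 = (-9/4 + (½)*3600 + 15)*3 = (-9/4 + 1800 + 15)*3 = (7251/4)*3 = 21753/4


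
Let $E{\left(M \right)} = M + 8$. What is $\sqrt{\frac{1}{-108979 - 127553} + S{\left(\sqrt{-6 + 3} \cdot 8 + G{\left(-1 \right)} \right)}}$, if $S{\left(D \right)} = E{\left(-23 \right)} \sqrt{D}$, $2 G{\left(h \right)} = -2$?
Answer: $\frac{\sqrt{-59133 - 209802701340 \sqrt{-1 + 8 i \sqrt{3}}}}{118266} \approx 2.9854 - 6.8554 i$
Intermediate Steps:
$E{\left(M \right)} = 8 + M$
$G{\left(h \right)} = -1$ ($G{\left(h \right)} = \frac{1}{2} \left(-2\right) = -1$)
$S{\left(D \right)} = - 15 \sqrt{D}$ ($S{\left(D \right)} = \left(8 - 23\right) \sqrt{D} = - 15 \sqrt{D}$)
$\sqrt{\frac{1}{-108979 - 127553} + S{\left(\sqrt{-6 + 3} \cdot 8 + G{\left(-1 \right)} \right)}} = \sqrt{\frac{1}{-108979 - 127553} - 15 \sqrt{\sqrt{-6 + 3} \cdot 8 - 1}} = \sqrt{\frac{1}{-236532} - 15 \sqrt{\sqrt{-3} \cdot 8 - 1}} = \sqrt{- \frac{1}{236532} - 15 \sqrt{i \sqrt{3} \cdot 8 - 1}} = \sqrt{- \frac{1}{236532} - 15 \sqrt{8 i \sqrt{3} - 1}} = \sqrt{- \frac{1}{236532} - 15 \sqrt{-1 + 8 i \sqrt{3}}}$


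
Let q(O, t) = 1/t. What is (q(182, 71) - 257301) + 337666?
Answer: 5705916/71 ≈ 80365.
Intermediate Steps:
(q(182, 71) - 257301) + 337666 = (1/71 - 257301) + 337666 = -18268370/71 + 337666 = 5705916/71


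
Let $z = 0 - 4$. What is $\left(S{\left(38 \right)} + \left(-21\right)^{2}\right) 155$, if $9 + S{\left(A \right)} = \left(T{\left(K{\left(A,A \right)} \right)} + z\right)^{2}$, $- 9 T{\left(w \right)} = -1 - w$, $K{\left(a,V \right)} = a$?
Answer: $\frac{602795}{9} \approx 66977.0$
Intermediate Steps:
$z = -4$ ($z = 0 - 4 = -4$)
$T{\left(w \right)} = \frac{1}{9} + \frac{w}{9}$ ($T{\left(w \right)} = - \frac{-1 - w}{9} = \frac{1}{9} + \frac{w}{9}$)
$S{\left(A \right)} = -9 + \left(- \frac{35}{9} + \frac{A}{9}\right)^{2}$ ($S{\left(A \right)} = -9 + \left(\left(\frac{1}{9} + \frac{A}{9}\right) - 4\right)^{2} = -9 + \left(- \frac{35}{9} + \frac{A}{9}\right)^{2}$)
$\left(S{\left(38 \right)} + \left(-21\right)^{2}\right) 155 = \left(\left(-9 + \frac{\left(-35 + 38\right)^{2}}{81}\right) + \left(-21\right)^{2}\right) 155 = \left(\left(-9 + \frac{3^{2}}{81}\right) + 441\right) 155 = \left(\left(-9 + \frac{1}{81} \cdot 9\right) + 441\right) 155 = \left(\left(-9 + \frac{1}{9}\right) + 441\right) 155 = \left(- \frac{80}{9} + 441\right) 155 = \frac{3889}{9} \cdot 155 = \frac{602795}{9}$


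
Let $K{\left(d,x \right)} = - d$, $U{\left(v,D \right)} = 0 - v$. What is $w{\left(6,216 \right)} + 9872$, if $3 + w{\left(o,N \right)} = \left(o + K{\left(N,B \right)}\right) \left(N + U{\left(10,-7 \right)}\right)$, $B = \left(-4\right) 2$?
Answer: $-33391$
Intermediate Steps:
$U{\left(v,D \right)} = - v$
$B = -8$
$w{\left(o,N \right)} = -3 + \left(-10 + N\right) \left(o - N\right)$ ($w{\left(o,N \right)} = -3 + \left(o - N\right) \left(N - 10\right) = -3 + \left(o - N\right) \left(-10 + N\right) = -3 + \left(-10 + N\right) \left(o - N\right)$)
$w{\left(6,216 \right)} + 9872 = \left(-3 - 216^{2} - 60 + 10 \cdot 216 + 216 \cdot 6\right) + 9872 = \left(-3 - 46656 - 60 + 2160 + 1296\right) + 9872 = -43263 + 9872 = -33391$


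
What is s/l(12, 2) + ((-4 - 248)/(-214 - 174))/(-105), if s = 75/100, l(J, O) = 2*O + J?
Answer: 1263/31040 ≈ 0.040689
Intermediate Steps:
l(J, O) = J + 2*O
s = ¾ (s = 75*(1/100) = ¾ ≈ 0.75000)
s/l(12, 2) + ((-4 - 248)/(-214 - 174))/(-105) = 3/(4*(12 + 2*2)) + ((-4 - 248)/(-214 - 174))/(-105) = 3/(4*(12 + 4)) - 252/(-388)*(-1/105) = (¾)/16 - 252*(-1/388)*(-1/105) = (¾)*(1/16) + (63/97)*(-1/105) = 3/64 - 3/485 = 1263/31040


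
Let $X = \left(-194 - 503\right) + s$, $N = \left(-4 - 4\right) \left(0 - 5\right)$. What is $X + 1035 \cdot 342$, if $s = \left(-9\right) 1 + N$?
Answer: $353304$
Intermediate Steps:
$N = 40$ ($N = \left(-8\right) \left(-5\right) = 40$)
$s = 31$ ($s = \left(-9\right) 1 + 40 = -9 + 40 = 31$)
$X = -666$ ($X = \left(-194 - 503\right) + 31 = -697 + 31 = -666$)
$X + 1035 \cdot 342 = -666 + 1035 \cdot 342 = -666 + 353970 = 353304$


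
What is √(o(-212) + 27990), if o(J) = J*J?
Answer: √72934 ≈ 270.06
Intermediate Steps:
o(J) = J²
√(o(-212) + 27990) = √((-212)² + 27990) = √(44944 + 27990) = √72934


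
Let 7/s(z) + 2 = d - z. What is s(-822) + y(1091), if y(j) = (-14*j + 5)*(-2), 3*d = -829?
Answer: 7115357/233 ≈ 30538.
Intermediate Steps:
d = -829/3 (d = (1/3)*(-829) = -829/3 ≈ -276.33)
s(z) = 7/(-835/3 - z) (s(z) = 7/(-2 + (-829/3 - z)) = 7/(-835/3 - z))
y(j) = -10 + 28*j (y(j) = (5 - 14*j)*(-2) = -10 + 28*j)
s(-822) + y(1091) = -21/(835 + 3*(-822)) + (-10 + 28*1091) = -21/(835 - 2466) + (-10 + 30548) = -21/(-1631) + 30538 = -21*(-1/1631) + 30538 = 3/233 + 30538 = 7115357/233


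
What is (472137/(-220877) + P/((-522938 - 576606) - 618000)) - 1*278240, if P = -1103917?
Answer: -105555353490521439/379365966088 ≈ -2.7824e+5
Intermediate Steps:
(472137/(-220877) + P/((-522938 - 576606) - 618000)) - 1*278240 = (472137/(-220877) - 1103917/((-522938 - 576606) - 618000)) - 1*278240 = (472137*(-1/220877) - 1103917/(-1099544 - 618000)) - 278240 = (-472137/220877 - 1103917/(-1717544)) - 278240 = (-472137/220877 - 1103917*(-1/1717544)) - 278240 = (-472137/220877 + 1103917/1717544) - 278240 = -567086196319/379365966088 - 278240 = -105555353490521439/379365966088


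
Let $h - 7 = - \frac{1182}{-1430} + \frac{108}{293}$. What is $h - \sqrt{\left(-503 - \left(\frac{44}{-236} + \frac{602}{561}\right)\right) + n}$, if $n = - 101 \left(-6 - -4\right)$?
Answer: $\frac{1716848}{209495} - \frac{i \sqrt{330730040454}}{33099} \approx 8.1952 - 17.375 i$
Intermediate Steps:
$h = \frac{1716848}{209495}$ ($h = 7 + \left(- \frac{1182}{-1430} + \frac{108}{293}\right) = 7 + \left(\left(-1182\right) \left(- \frac{1}{1430}\right) + 108 \cdot \frac{1}{293}\right) = 7 + \left(\frac{591}{715} + \frac{108}{293}\right) = 7 + \frac{250383}{209495} = \frac{1716848}{209495} \approx 8.1952$)
$n = 202$ ($n = - 101 \left(-6 + 4\right) = \left(-101\right) \left(-2\right) = 202$)
$h - \sqrt{\left(-503 - \left(\frac{44}{-236} + \frac{602}{561}\right)\right) + n} = \frac{1716848}{209495} - \sqrt{\left(-503 - \left(\frac{44}{-236} + \frac{602}{561}\right)\right) + 202} = \frac{1716848}{209495} - \sqrt{\left(-503 - \left(44 \left(- \frac{1}{236}\right) + 602 \cdot \frac{1}{561}\right)\right) + 202} = \frac{1716848}{209495} - \sqrt{\left(-503 - \left(- \frac{11}{59} + \frac{602}{561}\right)\right) + 202} = \frac{1716848}{209495} - \sqrt{\left(-503 - \frac{29347}{33099}\right) + 202} = \frac{1716848}{209495} - \sqrt{- \frac{16678144}{33099} + 202} = \frac{1716848}{209495} - \sqrt{- \frac{9992146}{33099}} = \frac{1716848}{209495} - \frac{i \sqrt{330730040454}}{33099}$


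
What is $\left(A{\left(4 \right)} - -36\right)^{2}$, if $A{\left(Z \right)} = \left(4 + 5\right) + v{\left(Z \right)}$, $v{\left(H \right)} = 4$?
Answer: $2401$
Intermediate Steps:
$A{\left(Z \right)} = 13$ ($A{\left(Z \right)} = \left(4 + 5\right) + 4 = 9 + 4 = 13$)
$\left(A{\left(4 \right)} - -36\right)^{2} = \left(13 - -36\right)^{2} = \left(13 + \left(-15 + 51\right)\right)^{2} = \left(13 + 36\right)^{2} = 49^{2} = 2401$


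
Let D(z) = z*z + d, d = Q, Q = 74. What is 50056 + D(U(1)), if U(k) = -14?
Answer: 50326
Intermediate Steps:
d = 74
D(z) = 74 + z² (D(z) = z*z + 74 = z² + 74 = 74 + z²)
50056 + D(U(1)) = 50056 + (74 + (-14)²) = 50056 + (74 + 196) = 50056 + 270 = 50326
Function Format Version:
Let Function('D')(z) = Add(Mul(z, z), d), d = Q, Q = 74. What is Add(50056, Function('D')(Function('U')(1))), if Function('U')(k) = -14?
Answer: 50326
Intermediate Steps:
d = 74
Function('D')(z) = Add(74, Pow(z, 2)) (Function('D')(z) = Add(Mul(z, z), 74) = Add(Pow(z, 2), 74) = Add(74, Pow(z, 2)))
Add(50056, Function('D')(Function('U')(1))) = Add(50056, Add(74, Pow(-14, 2))) = Add(50056, Add(74, 196)) = Add(50056, 270) = 50326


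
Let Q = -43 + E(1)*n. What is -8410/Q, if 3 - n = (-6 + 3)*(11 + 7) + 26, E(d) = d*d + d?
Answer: -8410/19 ≈ -442.63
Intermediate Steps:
E(d) = d + d² (E(d) = d² + d = d + d²)
n = 31 (n = 3 - ((-6 + 3)*(11 + 7) + 26) = 3 - (-3*18 + 26) = 3 - (-54 + 26) = 3 - 1*(-28) = 3 + 28 = 31)
Q = 19 (Q = -43 + (1*(1 + 1))*31 = -43 + (1*2)*31 = -43 + 2*31 = -43 + 62 = 19)
-8410/Q = -8410/19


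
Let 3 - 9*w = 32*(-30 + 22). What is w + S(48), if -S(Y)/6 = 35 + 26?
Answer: -3035/9 ≈ -337.22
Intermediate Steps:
S(Y) = -366 (S(Y) = -6*(35 + 26) = -6*61 = -366)
w = 259/9 (w = 1/3 - 32*(-30 + 22)/9 = 1/3 - 32*(-8)/9 = 1/3 - 1/9*(-256) = 1/3 + 256/9 = 259/9 ≈ 28.778)
w + S(48) = 259/9 - 366 = -3035/9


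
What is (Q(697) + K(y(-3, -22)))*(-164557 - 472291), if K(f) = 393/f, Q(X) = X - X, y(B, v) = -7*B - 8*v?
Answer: -250281264/197 ≈ -1.2705e+6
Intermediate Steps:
y(B, v) = -8*v - 7*B
Q(X) = 0
(Q(697) + K(y(-3, -22)))*(-164557 - 472291) = (0 + 393/(-8*(-22) - 7*(-3)))*(-164557 - 472291) = (0 + 393/(176 + 21))*(-636848) = (0 + 393/197)*(-636848) = (393/197)*(-636848) = -250281264/197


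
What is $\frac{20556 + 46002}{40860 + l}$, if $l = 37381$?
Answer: $\frac{66558}{78241} \approx 0.85068$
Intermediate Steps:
$\frac{20556 + 46002}{40860 + l} = \frac{20556 + 46002}{40860 + 37381} = \frac{66558}{78241}$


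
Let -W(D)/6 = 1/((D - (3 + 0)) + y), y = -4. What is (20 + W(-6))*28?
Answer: 7448/13 ≈ 572.92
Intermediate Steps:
W(D) = -6/(-7 + D) (W(D) = -6/((D - (3 + 0)) - 4) = -6/((D - 1*3) - 4) = -6/((D - 3) - 4) = -6/((-3 + D) - 4) = -6/(-7 + D))
(20 + W(-6))*28 = (20 - 6/(-7 - 6))*28 = (20 - 6/(-13))*28 = (20 - 6*(-1/13))*28 = (20 + 6/13)*28 = (266/13)*28 = 7448/13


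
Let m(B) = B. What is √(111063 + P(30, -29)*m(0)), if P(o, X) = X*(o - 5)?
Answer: √111063 ≈ 333.26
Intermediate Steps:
P(o, X) = X*(-5 + o)
√(111063 + P(30, -29)*m(0)) = √(111063 - 29*(-5 + 30)*0) = √(111063 - 29*25*0) = √(111063 - 725*0) = √(111063 + 0) = √111063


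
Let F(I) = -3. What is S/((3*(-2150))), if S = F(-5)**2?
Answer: -3/2150 ≈ -0.0013953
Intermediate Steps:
S = 9 (S = (-3)**2 = 9)
S/((3*(-2150))) = 9/((3*(-2150))) = 9/(-6450) = 9*(-1/6450) = -3/2150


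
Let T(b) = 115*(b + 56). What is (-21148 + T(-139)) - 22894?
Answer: -53587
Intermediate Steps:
T(b) = 6440 + 115*b (T(b) = 115*(56 + b) = 6440 + 115*b)
(-21148 + T(-139)) - 22894 = (-21148 + (6440 + 115*(-139))) - 22894 = (-21148 + (6440 - 15985)) - 22894 = (-21148 - 9545) - 22894 = -30693 - 22894 = -53587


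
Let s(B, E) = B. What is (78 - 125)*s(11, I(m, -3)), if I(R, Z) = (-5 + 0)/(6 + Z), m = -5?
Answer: -517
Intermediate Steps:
I(R, Z) = -5/(6 + Z)
(78 - 125)*s(11, I(m, -3)) = (78 - 125)*11 = -47*11 = -517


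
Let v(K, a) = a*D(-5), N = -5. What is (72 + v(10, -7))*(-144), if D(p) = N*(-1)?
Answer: -5328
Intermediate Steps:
D(p) = 5 (D(p) = -5*(-1) = 5)
v(K, a) = 5*a (v(K, a) = a*5 = 5*a)
(72 + v(10, -7))*(-144) = (72 + 5*(-7))*(-144) = (72 - 35)*(-144) = 37*(-144) = -5328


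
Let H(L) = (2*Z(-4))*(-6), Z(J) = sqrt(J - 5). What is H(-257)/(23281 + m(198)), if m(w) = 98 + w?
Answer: -12*I/7859 ≈ -0.0015269*I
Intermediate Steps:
Z(J) = sqrt(-5 + J)
H(L) = -36*I (H(L) = (2*sqrt(-5 - 4))*(-6) = (2*sqrt(-9))*(-6) = (2*(3*I))*(-6) = (6*I)*(-6) = -36*I)
H(-257)/(23281 + m(198)) = (-36*I)/(23281 + (98 + 198)) = (-36*I)/(23281 + 296) = -36*I/23577 = -36*I*(1/23577) = -12*I/7859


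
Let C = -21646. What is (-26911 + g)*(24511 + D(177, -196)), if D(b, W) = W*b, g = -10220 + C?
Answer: 598408637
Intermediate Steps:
g = -31866 (g = -10220 - 21646 = -31866)
(-26911 + g)*(24511 + D(177, -196)) = (-26911 - 31866)*(24511 - 196*177) = -58777*(24511 - 34692) = -58777*(-10181) = 598408637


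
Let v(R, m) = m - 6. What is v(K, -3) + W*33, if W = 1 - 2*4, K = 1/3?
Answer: -240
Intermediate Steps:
K = ⅓ ≈ 0.33333
W = -7 (W = 1 - 8 = -7)
v(R, m) = -6 + m
v(K, -3) + W*33 = (-6 - 3) - 7*33 = -9 - 231 = -240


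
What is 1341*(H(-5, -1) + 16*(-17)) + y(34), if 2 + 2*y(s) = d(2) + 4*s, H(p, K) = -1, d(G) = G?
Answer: -366025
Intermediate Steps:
y(s) = 2*s (y(s) = -1 + (2 + 4*s)/2 = -1 + (1 + 2*s) = 2*s)
1341*(H(-5, -1) + 16*(-17)) + y(34) = 1341*(-1 + 16*(-17)) + 2*34 = 1341*(-1 - 272) + 68 = 1341*(-273) + 68 = -366093 + 68 = -366025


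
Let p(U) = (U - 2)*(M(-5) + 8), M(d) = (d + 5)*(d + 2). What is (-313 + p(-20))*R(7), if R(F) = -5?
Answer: 2445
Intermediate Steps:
M(d) = (2 + d)*(5 + d) (M(d) = (5 + d)*(2 + d) = (2 + d)*(5 + d))
p(U) = -16 + 8*U (p(U) = (U - 2)*((10 + (-5)**2 + 7*(-5)) + 8) = (-2 + U)*((10 + 25 - 35) + 8) = (-2 + U)*(0 + 8) = (-2 + U)*8 = -16 + 8*U)
(-313 + p(-20))*R(7) = (-313 + (-16 + 8*(-20)))*(-5) = (-313 + (-16 - 160))*(-5) = (-313 - 176)*(-5) = -489*(-5) = 2445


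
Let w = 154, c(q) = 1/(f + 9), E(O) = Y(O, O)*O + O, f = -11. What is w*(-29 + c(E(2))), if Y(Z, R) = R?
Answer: -4543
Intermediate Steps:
E(O) = O + O² (E(O) = O*O + O = O² + O = O + O²)
c(q) = -½ (c(q) = 1/(-11 + 9) = 1/(-2) = -½)
w*(-29 + c(E(2))) = 154*(-29 - ½) = 154*(-59/2) = -4543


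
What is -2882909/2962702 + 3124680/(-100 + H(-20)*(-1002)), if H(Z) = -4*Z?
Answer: -474443898085/11889323126 ≈ -39.905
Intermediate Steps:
-2882909/2962702 + 3124680/(-100 + H(-20)*(-1002)) = -2882909/2962702 + 3124680/(-100 - 4*(-20)*(-1002)) = -2882909*1/2962702 + 3124680/(-100 + 80*(-1002)) = -2882909/2962702 + 3124680/(-100 - 80160) = -2882909/2962702 + 3124680/(-80260) = -2882909/2962702 + 3124680*(-1/80260) = -2882909/2962702 - 156234/4013 = -474443898085/11889323126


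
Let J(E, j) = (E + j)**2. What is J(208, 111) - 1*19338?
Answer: 82423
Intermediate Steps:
J(208, 111) - 1*19338 = (208 + 111)**2 - 1*19338 = 319**2 - 19338 = 101761 - 19338 = 82423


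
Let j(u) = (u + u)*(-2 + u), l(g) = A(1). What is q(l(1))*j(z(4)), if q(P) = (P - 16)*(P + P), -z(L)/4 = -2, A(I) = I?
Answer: -2880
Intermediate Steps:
z(L) = 8 (z(L) = -4*(-2) = 8)
l(g) = 1
j(u) = 2*u*(-2 + u) (j(u) = (2*u)*(-2 + u) = 2*u*(-2 + u))
q(P) = 2*P*(-16 + P) (q(P) = (-16 + P)*(2*P) = 2*P*(-16 + P))
q(l(1))*j(z(4)) = (2*1*(-16 + 1))*(2*8*(-2 + 8)) = (2*1*(-15))*(2*8*6) = -30*96 = -2880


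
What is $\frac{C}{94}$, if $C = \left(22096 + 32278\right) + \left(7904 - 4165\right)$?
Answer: $\frac{58113}{94} \approx 618.22$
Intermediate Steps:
$C = 58113$ ($C = 54374 + 3739 = 58113$)
$\frac{C}{94} = \frac{58113}{94}$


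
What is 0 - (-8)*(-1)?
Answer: -8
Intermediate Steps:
0 - (-8)*(-1) = 0 - 8*1 = 0 - 8 = -8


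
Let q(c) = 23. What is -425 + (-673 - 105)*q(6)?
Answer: -18319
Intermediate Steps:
-425 + (-673 - 105)*q(6) = -425 + (-673 - 105)*23 = -425 - 778*23 = -425 - 17894 = -18319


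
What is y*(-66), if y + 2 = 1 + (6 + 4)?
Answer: -594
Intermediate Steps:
y = 9 (y = -2 + (1 + (6 + 4)) = -2 + (1 + 10) = -2 + 11 = 9)
y*(-66) = 9*(-66) = -594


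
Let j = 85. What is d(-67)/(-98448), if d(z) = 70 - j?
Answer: 5/32816 ≈ 0.00015236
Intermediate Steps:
d(z) = -15 (d(z) = 70 - 1*85 = 70 - 85 = -15)
d(-67)/(-98448) = -15/(-98448) = -15*(-1/98448) = 5/32816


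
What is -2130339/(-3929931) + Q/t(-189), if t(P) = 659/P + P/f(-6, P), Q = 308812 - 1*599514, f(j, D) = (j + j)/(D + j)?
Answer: 289545236372237/3045042846477 ≈ 95.087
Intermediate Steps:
f(j, D) = 2*j/(D + j) (f(j, D) = (2*j)/(D + j) = 2*j/(D + j))
Q = -290702 (Q = 308812 - 599514 = -290702)
t(P) = 659/P + P*(1/2 - P/12) (t(P) = 659/P + P/((2*(-6)/(P - 6))) = 659/P + P/((2*(-6)/(-6 + P))) = 659/P + P/((-12/(-6 + P))) = 659/P + P*(1/2 - P/12))
-2130339/(-3929931) + Q/t(-189) = -2130339/(-3929931) - 290702*(-2268/(7908 + (-189)**2*(6 - 1*(-189)))) = -2130339*(-1/3929931) - 290702*(-2268/(7908 + 35721*(6 + 189))) = 710113/1309977 - 290702*(-2268/(7908 + 35721*195)) = 710113/1309977 - 290702*(-2268/(7908 + 6965595)) = 710113/1309977 - 290702/((1/12)*(-1/189)*6973503) = 710113/1309977 - 290702/(-2324501/756) = 710113/1309977 - 290702*(-756/2324501) = 710113/1309977 + 219770712/2324501 = 289545236372237/3045042846477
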